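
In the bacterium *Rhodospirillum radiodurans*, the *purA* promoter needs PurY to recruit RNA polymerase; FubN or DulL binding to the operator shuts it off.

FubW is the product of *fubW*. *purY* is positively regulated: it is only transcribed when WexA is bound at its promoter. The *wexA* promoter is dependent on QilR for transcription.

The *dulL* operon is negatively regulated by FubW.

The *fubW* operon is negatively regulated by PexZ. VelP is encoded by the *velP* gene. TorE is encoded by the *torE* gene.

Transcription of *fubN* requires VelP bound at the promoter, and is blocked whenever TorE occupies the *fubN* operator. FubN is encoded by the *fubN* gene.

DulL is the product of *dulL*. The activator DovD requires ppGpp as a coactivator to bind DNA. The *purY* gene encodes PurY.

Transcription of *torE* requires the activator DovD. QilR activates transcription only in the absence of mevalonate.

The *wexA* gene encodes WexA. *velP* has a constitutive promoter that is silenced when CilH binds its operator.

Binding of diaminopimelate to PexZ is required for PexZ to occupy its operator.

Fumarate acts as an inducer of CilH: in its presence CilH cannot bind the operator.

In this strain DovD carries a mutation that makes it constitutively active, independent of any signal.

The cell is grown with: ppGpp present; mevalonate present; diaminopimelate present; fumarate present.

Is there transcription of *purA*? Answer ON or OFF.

OFF

Mevalonate is present, so QilR is inactive.
Required activator QilR is absent, so *wexA* is not transcribed.
So WexA is not produced.
Required activator WexA is absent, so *purY* is not transcribed.
So PurY is not produced.
DovD is constitutively active in this strain.
No repressor is bound and DovD is active, so *torE* is transcribed.
So TorE is produced and active.
Fumarate is present, so CilH is inactive.
With no repressor bound, *velP* is transcribed.
So VelP is produced and active.
With repressor TorE bound, *fubN* is not transcribed.
So FubN is not produced.
Diaminopimelate is present, so PexZ is active.
With repressor PexZ bound, *fubW* is not transcribed.
So FubW is not produced.
With no repressor bound, *dulL* is transcribed.
So DulL is produced and active.
With repressor DulL bound, *purA* is not transcribed.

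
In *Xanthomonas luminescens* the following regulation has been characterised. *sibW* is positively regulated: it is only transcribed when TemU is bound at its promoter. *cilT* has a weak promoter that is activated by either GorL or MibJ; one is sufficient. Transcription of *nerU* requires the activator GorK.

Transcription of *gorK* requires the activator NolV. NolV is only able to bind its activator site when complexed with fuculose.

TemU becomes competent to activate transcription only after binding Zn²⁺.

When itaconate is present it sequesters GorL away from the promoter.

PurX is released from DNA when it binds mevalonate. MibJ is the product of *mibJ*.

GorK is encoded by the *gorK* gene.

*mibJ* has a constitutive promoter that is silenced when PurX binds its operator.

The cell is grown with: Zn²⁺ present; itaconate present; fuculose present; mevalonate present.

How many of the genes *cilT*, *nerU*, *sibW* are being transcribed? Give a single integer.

3

Itaconate is present, so GorL is inactive.
Mevalonate is present, so PurX is inactive.
With no repressor bound, *mibJ* is transcribed.
So MibJ is produced and active.
Activator MibJ is present, so *cilT* is transcribed.
→ *cilT* is ON.
Fuculose is present, so NolV is active.
No repressor is bound and NolV is active, so *gorK* is transcribed.
So GorK is produced and active.
No repressor is bound and GorK is active, so *nerU* is transcribed.
→ *nerU* is ON.
Zn²⁺ is present, so TemU is active.
No repressor is bound and TemU is active, so *sibW* is transcribed.
→ *sibW* is ON.
3 of the 3 genes are transcribed.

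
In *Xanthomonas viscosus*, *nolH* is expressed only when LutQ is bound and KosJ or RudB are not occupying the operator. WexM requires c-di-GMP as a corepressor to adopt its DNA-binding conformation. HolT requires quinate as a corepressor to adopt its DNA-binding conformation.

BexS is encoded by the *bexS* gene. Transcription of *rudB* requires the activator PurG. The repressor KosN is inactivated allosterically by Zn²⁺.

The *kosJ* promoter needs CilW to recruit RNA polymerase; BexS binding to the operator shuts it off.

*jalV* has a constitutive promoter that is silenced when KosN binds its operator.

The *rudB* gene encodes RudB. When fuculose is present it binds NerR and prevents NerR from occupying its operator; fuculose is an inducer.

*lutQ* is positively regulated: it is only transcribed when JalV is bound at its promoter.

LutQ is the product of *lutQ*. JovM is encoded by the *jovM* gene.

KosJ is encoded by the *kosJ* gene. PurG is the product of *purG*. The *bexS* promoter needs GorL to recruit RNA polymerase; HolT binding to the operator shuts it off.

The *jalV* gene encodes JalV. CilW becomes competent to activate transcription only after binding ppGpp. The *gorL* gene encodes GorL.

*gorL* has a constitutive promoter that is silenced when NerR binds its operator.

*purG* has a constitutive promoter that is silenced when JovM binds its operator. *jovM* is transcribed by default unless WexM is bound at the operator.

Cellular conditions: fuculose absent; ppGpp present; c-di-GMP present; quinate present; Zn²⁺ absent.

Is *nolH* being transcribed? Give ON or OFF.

OFF

ppGpp is present, so CilW is active.
Fuculose is absent, so NerR is active.
With repressor NerR bound, *gorL* is not transcribed.
So GorL is not produced.
Quinate is present, so HolT is active.
With repressor HolT bound, *bexS* is not transcribed.
So BexS is not produced.
No repressor is bound and CilW is active, so *kosJ* is transcribed.
So KosJ is produced and active.
c-di-GMP is present, so WexM is active.
With repressor WexM bound, *jovM* is not transcribed.
So JovM is not produced.
With no repressor bound, *purG* is transcribed.
So PurG is produced and active.
No repressor is bound and PurG is active, so *rudB* is transcribed.
So RudB is produced and active.
Zn²⁺ is absent, so KosN is active.
With repressor KosN bound, *jalV* is not transcribed.
So JalV is not produced.
Required activator JalV is absent, so *lutQ* is not transcribed.
So LutQ is not produced.
With repressor KosJ bound, *nolH* is not transcribed.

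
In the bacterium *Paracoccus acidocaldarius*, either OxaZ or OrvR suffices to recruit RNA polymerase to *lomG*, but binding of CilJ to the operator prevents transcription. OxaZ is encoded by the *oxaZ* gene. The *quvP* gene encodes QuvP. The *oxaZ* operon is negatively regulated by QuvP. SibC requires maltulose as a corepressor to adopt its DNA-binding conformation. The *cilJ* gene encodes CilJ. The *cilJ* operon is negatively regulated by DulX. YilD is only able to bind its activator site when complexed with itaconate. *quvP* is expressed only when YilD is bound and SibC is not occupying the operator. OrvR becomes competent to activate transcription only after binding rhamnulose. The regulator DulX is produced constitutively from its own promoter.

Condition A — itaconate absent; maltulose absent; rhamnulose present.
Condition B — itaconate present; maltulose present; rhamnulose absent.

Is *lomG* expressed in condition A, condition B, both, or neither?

both

Condition A:
Itaconate is absent, so YilD is inactive.
Maltulose is absent, so SibC is inactive.
Required activator YilD is absent, so *quvP* is not transcribed.
So QuvP is not produced.
With no repressor bound, *oxaZ* is transcribed.
So OxaZ is produced and active.
DulX is produced constitutively and is active.
With repressor DulX bound, *cilJ* is not transcribed.
So CilJ is not produced.
Rhamnulose is present, so OrvR is active.
Activator OxaZ is present, so *lomG* is transcribed.
→ *lomG* is ON in A.
Condition B:
Itaconate is present, so YilD is active.
Maltulose is present, so SibC is active.
With repressor SibC bound, *quvP* is not transcribed.
So QuvP is not produced.
With no repressor bound, *oxaZ* is transcribed.
So OxaZ is produced and active.
DulX is produced constitutively and is active.
With repressor DulX bound, *cilJ* is not transcribed.
So CilJ is not produced.
Rhamnulose is absent, so OrvR is inactive.
Activator OxaZ is present, so *lomG* is transcribed.
→ *lomG* is ON in B.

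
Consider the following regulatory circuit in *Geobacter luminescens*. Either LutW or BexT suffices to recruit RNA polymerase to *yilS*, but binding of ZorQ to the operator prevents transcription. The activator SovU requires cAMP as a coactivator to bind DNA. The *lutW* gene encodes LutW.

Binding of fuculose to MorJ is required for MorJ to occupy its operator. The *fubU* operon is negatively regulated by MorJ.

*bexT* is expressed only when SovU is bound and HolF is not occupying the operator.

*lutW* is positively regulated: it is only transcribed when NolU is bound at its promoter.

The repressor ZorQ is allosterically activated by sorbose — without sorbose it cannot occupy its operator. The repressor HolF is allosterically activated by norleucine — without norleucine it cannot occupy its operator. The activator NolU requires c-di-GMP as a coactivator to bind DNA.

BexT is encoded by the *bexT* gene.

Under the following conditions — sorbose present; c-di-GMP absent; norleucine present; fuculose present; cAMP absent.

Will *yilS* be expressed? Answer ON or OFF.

OFF

Sorbose is present, so ZorQ is active.
c-di-GMP is absent, so NolU is inactive.
Required activator NolU is absent, so *lutW* is not transcribed.
So LutW is not produced.
cAMP is absent, so SovU is inactive.
Norleucine is present, so HolF is active.
With repressor HolF bound, *bexT* is not transcribed.
So BexT is not produced.
With repressor ZorQ bound, *yilS* is not transcribed.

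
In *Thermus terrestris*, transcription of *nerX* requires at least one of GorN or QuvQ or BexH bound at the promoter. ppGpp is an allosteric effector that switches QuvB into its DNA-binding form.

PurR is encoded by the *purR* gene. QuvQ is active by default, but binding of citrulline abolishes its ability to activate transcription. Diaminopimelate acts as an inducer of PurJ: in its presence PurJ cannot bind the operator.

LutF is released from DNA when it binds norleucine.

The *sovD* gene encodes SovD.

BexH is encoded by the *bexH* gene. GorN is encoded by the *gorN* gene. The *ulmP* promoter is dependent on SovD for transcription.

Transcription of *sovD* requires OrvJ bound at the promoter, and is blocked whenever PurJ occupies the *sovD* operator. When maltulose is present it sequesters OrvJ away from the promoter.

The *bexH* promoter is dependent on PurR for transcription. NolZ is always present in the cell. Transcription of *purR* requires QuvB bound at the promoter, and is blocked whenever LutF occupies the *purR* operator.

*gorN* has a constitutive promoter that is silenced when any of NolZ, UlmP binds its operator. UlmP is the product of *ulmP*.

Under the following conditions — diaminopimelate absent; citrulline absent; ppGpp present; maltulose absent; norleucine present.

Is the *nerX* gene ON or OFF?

NolZ is produced constitutively and is active.
Diaminopimelate is absent, so PurJ is active.
Maltulose is absent, so OrvJ is active.
With repressor PurJ bound, *sovD* is not transcribed.
So SovD is not produced.
Required activator SovD is absent, so *ulmP* is not transcribed.
So UlmP is not produced.
With repressor NolZ bound, *gorN* is not transcribed.
So GorN is not produced.
Citrulline is absent, so QuvQ is active.
Norleucine is present, so LutF is inactive.
ppGpp is present, so QuvB is active.
No repressor is bound and QuvB is active, so *purR* is transcribed.
So PurR is produced and active.
No repressor is bound and PurR is active, so *bexH* is transcribed.
So BexH is produced and active.
Activator QuvQ is present, so *nerX* is transcribed.

ON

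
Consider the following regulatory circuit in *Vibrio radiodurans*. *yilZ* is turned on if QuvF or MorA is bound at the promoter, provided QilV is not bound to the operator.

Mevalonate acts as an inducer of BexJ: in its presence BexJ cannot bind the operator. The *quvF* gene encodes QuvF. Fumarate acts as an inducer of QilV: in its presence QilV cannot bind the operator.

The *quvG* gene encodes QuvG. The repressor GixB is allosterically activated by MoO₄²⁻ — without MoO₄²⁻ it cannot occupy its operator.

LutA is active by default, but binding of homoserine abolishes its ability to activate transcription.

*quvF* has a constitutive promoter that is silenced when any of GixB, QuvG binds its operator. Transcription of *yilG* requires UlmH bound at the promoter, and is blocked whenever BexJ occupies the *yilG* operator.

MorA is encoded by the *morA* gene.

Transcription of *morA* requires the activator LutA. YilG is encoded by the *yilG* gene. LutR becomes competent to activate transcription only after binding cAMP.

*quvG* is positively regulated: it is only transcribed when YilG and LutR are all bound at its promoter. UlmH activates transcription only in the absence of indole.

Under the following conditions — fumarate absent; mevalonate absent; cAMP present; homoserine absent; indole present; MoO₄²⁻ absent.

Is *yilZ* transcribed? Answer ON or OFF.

Fumarate is absent, so QilV is active.
MoO₄²⁻ is absent, so GixB is inactive.
Indole is present, so UlmH is inactive.
Mevalonate is absent, so BexJ is active.
With repressor BexJ bound, *yilG* is not transcribed.
So YilG is not produced.
cAMP is present, so LutR is active.
Required activator YilG is absent, so *quvG* is not transcribed.
So QuvG is not produced.
With no repressor bound, *quvF* is transcribed.
So QuvF is produced and active.
Homoserine is absent, so LutA is active.
No repressor is bound and LutA is active, so *morA* is transcribed.
So MorA is produced and active.
With repressor QilV bound, *yilZ* is not transcribed.

OFF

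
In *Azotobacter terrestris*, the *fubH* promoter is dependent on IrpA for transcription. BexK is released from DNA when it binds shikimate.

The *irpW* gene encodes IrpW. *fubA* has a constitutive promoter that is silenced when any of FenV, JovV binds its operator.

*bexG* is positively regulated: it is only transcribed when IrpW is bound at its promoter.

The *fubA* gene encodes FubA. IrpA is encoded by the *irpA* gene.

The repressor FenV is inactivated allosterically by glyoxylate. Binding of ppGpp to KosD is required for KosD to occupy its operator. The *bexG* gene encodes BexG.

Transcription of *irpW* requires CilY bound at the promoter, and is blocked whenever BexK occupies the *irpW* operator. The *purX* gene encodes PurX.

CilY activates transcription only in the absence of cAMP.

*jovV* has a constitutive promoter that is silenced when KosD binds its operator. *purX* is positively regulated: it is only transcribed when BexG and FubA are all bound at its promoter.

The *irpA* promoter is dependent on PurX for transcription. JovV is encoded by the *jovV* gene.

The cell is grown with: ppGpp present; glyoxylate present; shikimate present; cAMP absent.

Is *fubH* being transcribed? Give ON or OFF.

ON

cAMP is absent, so CilY is active.
Shikimate is present, so BexK is inactive.
No repressor is bound and CilY is active, so *irpW* is transcribed.
So IrpW is produced and active.
No repressor is bound and IrpW is active, so *bexG* is transcribed.
So BexG is produced and active.
Glyoxylate is present, so FenV is inactive.
ppGpp is present, so KosD is active.
With repressor KosD bound, *jovV* is not transcribed.
So JovV is not produced.
With no repressor bound, *fubA* is transcribed.
So FubA is produced and active.
No repressor is bound and BexG and FubA are active, so *purX* is transcribed.
So PurX is produced and active.
No repressor is bound and PurX is active, so *irpA* is transcribed.
So IrpA is produced and active.
No repressor is bound and IrpA is active, so *fubH* is transcribed.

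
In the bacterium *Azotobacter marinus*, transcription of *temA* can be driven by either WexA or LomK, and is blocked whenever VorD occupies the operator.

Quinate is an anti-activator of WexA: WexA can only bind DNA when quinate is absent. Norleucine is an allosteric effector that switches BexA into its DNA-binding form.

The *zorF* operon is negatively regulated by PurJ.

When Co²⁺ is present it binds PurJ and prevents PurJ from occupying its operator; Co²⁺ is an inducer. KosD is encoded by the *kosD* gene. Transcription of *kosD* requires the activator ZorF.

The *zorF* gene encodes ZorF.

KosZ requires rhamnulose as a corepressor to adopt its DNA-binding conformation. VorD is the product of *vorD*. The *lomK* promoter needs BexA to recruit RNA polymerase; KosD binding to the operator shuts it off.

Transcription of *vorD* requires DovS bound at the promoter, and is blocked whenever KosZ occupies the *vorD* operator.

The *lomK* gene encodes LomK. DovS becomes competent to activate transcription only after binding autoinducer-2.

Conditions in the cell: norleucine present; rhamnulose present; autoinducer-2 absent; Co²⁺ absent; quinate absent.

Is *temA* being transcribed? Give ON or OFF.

ON

Quinate is absent, so WexA is active.
Norleucine is present, so BexA is active.
Co²⁺ is absent, so PurJ is active.
With repressor PurJ bound, *zorF* is not transcribed.
So ZorF is not produced.
Required activator ZorF is absent, so *kosD* is not transcribed.
So KosD is not produced.
No repressor is bound and BexA is active, so *lomK* is transcribed.
So LomK is produced and active.
Autoinducer-2 is absent, so DovS is inactive.
Rhamnulose is present, so KosZ is active.
With repressor KosZ bound, *vorD* is not transcribed.
So VorD is not produced.
Activator WexA is present, so *temA* is transcribed.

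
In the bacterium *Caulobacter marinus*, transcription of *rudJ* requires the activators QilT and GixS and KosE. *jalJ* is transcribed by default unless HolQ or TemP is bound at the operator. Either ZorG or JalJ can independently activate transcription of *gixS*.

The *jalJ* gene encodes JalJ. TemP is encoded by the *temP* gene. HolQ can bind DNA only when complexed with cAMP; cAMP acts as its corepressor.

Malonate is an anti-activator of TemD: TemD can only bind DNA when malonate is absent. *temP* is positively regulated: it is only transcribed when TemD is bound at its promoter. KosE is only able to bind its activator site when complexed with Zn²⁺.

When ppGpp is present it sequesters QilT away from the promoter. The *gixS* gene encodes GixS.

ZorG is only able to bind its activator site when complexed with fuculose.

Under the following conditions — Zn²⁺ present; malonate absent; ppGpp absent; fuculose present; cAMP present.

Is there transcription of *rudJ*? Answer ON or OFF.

ppGpp is absent, so QilT is active.
Fuculose is present, so ZorG is active.
cAMP is present, so HolQ is active.
Malonate is absent, so TemD is active.
No repressor is bound and TemD is active, so *temP* is transcribed.
So TemP is produced and active.
With repressor HolQ bound, *jalJ* is not transcribed.
So JalJ is not produced.
Activator ZorG is present, so *gixS* is transcribed.
So GixS is produced and active.
Zn²⁺ is present, so KosE is active.
No repressor is bound and QilT and GixS and KosE are active, so *rudJ* is transcribed.

ON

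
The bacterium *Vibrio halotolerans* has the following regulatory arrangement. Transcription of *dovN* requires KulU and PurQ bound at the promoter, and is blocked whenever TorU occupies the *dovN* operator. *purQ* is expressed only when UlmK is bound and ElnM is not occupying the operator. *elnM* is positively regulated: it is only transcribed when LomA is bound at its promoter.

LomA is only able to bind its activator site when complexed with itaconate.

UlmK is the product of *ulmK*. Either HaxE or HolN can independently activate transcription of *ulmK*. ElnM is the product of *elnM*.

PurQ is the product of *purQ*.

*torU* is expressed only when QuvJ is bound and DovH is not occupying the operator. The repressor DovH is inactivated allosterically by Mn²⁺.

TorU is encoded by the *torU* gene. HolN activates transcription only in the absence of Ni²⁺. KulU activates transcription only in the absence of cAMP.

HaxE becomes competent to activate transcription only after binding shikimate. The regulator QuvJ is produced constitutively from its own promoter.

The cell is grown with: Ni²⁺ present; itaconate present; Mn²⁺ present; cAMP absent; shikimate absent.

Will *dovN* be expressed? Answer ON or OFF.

cAMP is absent, so KulU is active.
Itaconate is present, so LomA is active.
No repressor is bound and LomA is active, so *elnM* is transcribed.
So ElnM is produced and active.
Shikimate is absent, so HaxE is inactive.
Ni²⁺ is present, so HolN is inactive.
No activator is available at the *ulmK* promoter, so *ulmK* is not transcribed.
So UlmK is not produced.
With repressor ElnM bound, *purQ* is not transcribed.
So PurQ is not produced.
Mn²⁺ is present, so DovH is inactive.
QuvJ is produced constitutively and is active.
No repressor is bound and QuvJ is active, so *torU* is transcribed.
So TorU is produced and active.
With repressor TorU bound, *dovN* is not transcribed.

OFF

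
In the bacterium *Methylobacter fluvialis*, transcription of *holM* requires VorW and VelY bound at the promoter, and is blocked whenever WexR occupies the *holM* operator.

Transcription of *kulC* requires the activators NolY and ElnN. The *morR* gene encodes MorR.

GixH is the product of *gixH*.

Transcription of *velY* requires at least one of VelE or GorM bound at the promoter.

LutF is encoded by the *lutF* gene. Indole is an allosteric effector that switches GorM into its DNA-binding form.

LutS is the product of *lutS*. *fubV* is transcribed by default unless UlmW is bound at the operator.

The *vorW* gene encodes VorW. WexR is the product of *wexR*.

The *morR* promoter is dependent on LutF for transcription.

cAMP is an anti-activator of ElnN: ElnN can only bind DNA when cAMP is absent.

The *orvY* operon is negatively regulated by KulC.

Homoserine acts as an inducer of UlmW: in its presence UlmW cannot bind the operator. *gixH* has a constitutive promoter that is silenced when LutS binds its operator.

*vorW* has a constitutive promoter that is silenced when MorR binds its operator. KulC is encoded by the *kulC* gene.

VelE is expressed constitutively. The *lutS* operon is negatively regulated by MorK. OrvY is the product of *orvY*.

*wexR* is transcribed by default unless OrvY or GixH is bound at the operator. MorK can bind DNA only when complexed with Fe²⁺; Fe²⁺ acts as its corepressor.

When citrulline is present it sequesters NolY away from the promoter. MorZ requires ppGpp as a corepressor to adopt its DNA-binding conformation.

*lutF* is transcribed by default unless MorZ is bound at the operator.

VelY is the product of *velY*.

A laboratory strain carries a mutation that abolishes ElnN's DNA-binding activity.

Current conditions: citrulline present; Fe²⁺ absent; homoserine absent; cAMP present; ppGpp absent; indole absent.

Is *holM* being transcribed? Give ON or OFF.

ppGpp is absent, so MorZ is inactive.
With no repressor bound, *lutF* is transcribed.
So LutF is produced and active.
No repressor is bound and LutF is active, so *morR* is transcribed.
So MorR is produced and active.
With repressor MorR bound, *vorW* is not transcribed.
So VorW is not produced.
Citrulline is present, so NolY is inactive.
ElnN is non-functional in this strain, so it has no effect.
Required activator NolY is absent, so *kulC* is not transcribed.
So KulC is not produced.
With no repressor bound, *orvY* is transcribed.
So OrvY is produced and active.
Fe²⁺ is absent, so MorK is inactive.
With no repressor bound, *lutS* is transcribed.
So LutS is produced and active.
With repressor LutS bound, *gixH* is not transcribed.
So GixH is not produced.
With repressor OrvY bound, *wexR* is not transcribed.
So WexR is not produced.
VelE is produced constitutively and is active.
Indole is absent, so GorM is inactive.
Activator VelE is present, so *velY* is transcribed.
So VelY is produced and active.
Required activator VorW is absent, so *holM* is not transcribed.

OFF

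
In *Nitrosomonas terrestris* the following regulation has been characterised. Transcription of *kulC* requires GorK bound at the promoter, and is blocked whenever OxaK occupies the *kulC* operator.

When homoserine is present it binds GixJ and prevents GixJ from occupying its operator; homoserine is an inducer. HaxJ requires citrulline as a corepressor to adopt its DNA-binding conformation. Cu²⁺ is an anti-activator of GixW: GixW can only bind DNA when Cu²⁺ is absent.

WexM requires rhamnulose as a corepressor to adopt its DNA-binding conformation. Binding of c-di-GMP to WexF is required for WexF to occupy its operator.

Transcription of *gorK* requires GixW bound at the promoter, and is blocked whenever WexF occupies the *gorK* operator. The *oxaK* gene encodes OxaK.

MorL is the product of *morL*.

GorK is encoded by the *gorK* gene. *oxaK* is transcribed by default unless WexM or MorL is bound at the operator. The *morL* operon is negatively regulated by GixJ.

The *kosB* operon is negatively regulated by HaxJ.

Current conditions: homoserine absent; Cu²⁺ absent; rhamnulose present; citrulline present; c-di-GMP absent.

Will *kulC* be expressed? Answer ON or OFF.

ON

Rhamnulose is present, so WexM is active.
Homoserine is absent, so GixJ is active.
With repressor GixJ bound, *morL* is not transcribed.
So MorL is not produced.
With repressor WexM bound, *oxaK* is not transcribed.
So OxaK is not produced.
c-di-GMP is absent, so WexF is inactive.
Cu²⁺ is absent, so GixW is active.
No repressor is bound and GixW is active, so *gorK* is transcribed.
So GorK is produced and active.
No repressor is bound and GorK is active, so *kulC* is transcribed.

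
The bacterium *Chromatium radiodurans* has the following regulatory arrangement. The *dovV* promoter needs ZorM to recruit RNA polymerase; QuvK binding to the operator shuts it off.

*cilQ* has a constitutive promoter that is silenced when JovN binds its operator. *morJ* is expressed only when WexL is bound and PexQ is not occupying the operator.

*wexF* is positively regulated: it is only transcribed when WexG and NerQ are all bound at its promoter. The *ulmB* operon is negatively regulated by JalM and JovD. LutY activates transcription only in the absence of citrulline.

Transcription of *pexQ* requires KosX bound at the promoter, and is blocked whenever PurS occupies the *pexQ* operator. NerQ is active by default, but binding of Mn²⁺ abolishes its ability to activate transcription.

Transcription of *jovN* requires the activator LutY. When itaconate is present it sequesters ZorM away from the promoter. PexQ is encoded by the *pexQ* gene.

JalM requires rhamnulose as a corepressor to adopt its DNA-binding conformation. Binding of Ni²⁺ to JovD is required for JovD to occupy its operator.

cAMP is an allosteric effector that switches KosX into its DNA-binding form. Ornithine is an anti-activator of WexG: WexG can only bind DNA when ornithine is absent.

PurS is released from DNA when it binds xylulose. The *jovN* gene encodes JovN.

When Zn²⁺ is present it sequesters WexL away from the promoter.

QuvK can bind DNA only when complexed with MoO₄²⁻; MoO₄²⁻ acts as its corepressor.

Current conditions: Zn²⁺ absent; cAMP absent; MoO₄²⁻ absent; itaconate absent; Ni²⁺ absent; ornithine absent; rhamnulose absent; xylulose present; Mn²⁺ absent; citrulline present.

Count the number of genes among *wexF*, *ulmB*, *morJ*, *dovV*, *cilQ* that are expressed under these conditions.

Ornithine is absent, so WexG is active.
Mn²⁺ is absent, so NerQ is active.
No repressor is bound and WexG and NerQ are active, so *wexF* is transcribed.
→ *wexF* is ON.
Rhamnulose is absent, so JalM is inactive.
Ni²⁺ is absent, so JovD is inactive.
With no repressor bound, *ulmB* is transcribed.
→ *ulmB* is ON.
cAMP is absent, so KosX is inactive.
Xylulose is present, so PurS is inactive.
Required activator KosX is absent, so *pexQ* is not transcribed.
So PexQ is not produced.
Zn²⁺ is absent, so WexL is active.
No repressor is bound and WexL is active, so *morJ* is transcribed.
→ *morJ* is ON.
Itaconate is absent, so ZorM is active.
MoO₄²⁻ is absent, so QuvK is inactive.
No repressor is bound and ZorM is active, so *dovV* is transcribed.
→ *dovV* is ON.
Citrulline is present, so LutY is inactive.
Required activator LutY is absent, so *jovN* is not transcribed.
So JovN is not produced.
With no repressor bound, *cilQ* is transcribed.
→ *cilQ* is ON.
5 of the 5 genes are transcribed.

5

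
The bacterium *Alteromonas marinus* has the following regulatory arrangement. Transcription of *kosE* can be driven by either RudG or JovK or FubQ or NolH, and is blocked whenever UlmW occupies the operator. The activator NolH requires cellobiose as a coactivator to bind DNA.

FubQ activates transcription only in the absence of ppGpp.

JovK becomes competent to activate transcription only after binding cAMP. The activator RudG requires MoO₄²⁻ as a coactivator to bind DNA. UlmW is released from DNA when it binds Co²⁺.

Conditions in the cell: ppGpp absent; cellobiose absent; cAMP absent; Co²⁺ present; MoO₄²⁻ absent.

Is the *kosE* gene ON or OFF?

ON

MoO₄²⁻ is absent, so RudG is inactive.
cAMP is absent, so JovK is inactive.
ppGpp is absent, so FubQ is active.
Co²⁺ is present, so UlmW is inactive.
Cellobiose is absent, so NolH is inactive.
Activator FubQ is present, so *kosE* is transcribed.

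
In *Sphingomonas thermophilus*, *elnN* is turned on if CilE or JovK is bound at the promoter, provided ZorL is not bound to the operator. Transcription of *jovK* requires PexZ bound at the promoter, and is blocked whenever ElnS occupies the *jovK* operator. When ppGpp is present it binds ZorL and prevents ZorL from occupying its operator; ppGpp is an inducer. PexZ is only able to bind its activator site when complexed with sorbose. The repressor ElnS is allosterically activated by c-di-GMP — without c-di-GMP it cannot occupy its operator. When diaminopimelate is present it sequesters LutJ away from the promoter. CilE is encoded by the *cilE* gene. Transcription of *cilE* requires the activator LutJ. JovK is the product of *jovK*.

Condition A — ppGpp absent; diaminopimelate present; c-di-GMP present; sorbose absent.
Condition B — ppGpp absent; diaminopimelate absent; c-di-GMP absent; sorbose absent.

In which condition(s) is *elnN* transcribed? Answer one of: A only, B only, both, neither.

neither

Condition A:
ppGpp is absent, so ZorL is active.
Diaminopimelate is present, so LutJ is inactive.
Required activator LutJ is absent, so *cilE* is not transcribed.
So CilE is not produced.
c-di-GMP is present, so ElnS is active.
Sorbose is absent, so PexZ is inactive.
With repressor ElnS bound, *jovK* is not transcribed.
So JovK is not produced.
With repressor ZorL bound, *elnN* is not transcribed.
→ *elnN* is OFF in A.
Condition B:
ppGpp is absent, so ZorL is active.
Diaminopimelate is absent, so LutJ is active.
No repressor is bound and LutJ is active, so *cilE* is transcribed.
So CilE is produced and active.
c-di-GMP is absent, so ElnS is inactive.
Sorbose is absent, so PexZ is inactive.
Required activator PexZ is absent, so *jovK* is not transcribed.
So JovK is not produced.
With repressor ZorL bound, *elnN* is not transcribed.
→ *elnN* is OFF in B.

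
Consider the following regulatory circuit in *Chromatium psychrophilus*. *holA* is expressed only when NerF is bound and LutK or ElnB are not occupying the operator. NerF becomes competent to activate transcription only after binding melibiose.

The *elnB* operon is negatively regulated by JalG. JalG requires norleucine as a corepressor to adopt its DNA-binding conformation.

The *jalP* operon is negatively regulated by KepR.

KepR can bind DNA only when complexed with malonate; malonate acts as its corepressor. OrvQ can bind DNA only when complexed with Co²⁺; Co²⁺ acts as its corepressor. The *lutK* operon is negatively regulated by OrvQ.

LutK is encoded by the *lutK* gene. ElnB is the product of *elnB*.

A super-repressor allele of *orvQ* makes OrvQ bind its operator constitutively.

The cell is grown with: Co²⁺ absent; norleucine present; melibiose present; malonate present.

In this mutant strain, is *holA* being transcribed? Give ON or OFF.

ON

OrvQ is constitutively active in this strain.
With repressor OrvQ bound, *lutK* is not transcribed.
So LutK is not produced.
Norleucine is present, so JalG is active.
With repressor JalG bound, *elnB* is not transcribed.
So ElnB is not produced.
Melibiose is present, so NerF is active.
No repressor is bound and NerF is active, so *holA* is transcribed.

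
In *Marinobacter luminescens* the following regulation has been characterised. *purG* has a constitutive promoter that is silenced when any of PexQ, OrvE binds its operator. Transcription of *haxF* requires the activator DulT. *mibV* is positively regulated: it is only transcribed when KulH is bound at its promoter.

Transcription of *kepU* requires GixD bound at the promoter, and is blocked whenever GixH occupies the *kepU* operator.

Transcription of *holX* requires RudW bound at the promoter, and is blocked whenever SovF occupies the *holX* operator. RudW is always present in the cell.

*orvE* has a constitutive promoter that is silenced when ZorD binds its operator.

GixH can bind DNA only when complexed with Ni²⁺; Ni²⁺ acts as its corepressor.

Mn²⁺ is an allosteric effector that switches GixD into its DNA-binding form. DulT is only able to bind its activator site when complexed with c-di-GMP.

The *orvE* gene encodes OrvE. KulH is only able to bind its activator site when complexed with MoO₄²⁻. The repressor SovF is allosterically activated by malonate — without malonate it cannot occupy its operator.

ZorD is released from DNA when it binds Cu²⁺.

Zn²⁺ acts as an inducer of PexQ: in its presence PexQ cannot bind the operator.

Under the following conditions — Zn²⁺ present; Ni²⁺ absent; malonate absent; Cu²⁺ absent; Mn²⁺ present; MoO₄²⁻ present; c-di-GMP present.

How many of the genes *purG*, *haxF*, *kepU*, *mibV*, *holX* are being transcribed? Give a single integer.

5

Zn²⁺ is present, so PexQ is inactive.
Cu²⁺ is absent, so ZorD is active.
With repressor ZorD bound, *orvE* is not transcribed.
So OrvE is not produced.
With no repressor bound, *purG* is transcribed.
→ *purG* is ON.
c-di-GMP is present, so DulT is active.
No repressor is bound and DulT is active, so *haxF* is transcribed.
→ *haxF* is ON.
Ni²⁺ is absent, so GixH is inactive.
Mn²⁺ is present, so GixD is active.
No repressor is bound and GixD is active, so *kepU* is transcribed.
→ *kepU* is ON.
MoO₄²⁻ is present, so KulH is active.
No repressor is bound and KulH is active, so *mibV* is transcribed.
→ *mibV* is ON.
Malonate is absent, so SovF is inactive.
RudW is produced constitutively and is active.
No repressor is bound and RudW is active, so *holX* is transcribed.
→ *holX* is ON.
5 of the 5 genes are transcribed.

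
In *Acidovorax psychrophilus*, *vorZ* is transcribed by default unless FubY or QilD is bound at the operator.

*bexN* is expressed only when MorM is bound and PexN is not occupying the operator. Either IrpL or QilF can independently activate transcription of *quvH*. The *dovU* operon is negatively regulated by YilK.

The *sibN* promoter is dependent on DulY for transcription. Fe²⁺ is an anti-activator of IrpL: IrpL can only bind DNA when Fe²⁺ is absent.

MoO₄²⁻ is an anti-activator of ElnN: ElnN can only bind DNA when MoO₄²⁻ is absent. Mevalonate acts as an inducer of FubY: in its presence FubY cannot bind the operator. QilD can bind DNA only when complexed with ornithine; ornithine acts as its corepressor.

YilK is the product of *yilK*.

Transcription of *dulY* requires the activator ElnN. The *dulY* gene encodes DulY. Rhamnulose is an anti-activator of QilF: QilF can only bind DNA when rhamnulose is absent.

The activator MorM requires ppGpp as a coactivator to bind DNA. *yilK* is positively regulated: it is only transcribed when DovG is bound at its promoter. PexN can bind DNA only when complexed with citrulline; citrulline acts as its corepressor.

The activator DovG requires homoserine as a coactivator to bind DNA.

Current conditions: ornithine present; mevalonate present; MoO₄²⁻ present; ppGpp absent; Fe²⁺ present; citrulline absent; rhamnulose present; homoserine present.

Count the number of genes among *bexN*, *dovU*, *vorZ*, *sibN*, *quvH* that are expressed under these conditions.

0

ppGpp is absent, so MorM is inactive.
Citrulline is absent, so PexN is inactive.
Required activator MorM is absent, so *bexN* is not transcribed.
→ *bexN* is OFF.
Homoserine is present, so DovG is active.
No repressor is bound and DovG is active, so *yilK* is transcribed.
So YilK is produced and active.
With repressor YilK bound, *dovU* is not transcribed.
→ *dovU* is OFF.
Mevalonate is present, so FubY is inactive.
Ornithine is present, so QilD is active.
With repressor QilD bound, *vorZ* is not transcribed.
→ *vorZ* is OFF.
MoO₄²⁻ is present, so ElnN is inactive.
Required activator ElnN is absent, so *dulY* is not transcribed.
So DulY is not produced.
Required activator DulY is absent, so *sibN* is not transcribed.
→ *sibN* is OFF.
Fe²⁺ is present, so IrpL is inactive.
Rhamnulose is present, so QilF is inactive.
No activator is available at the *quvH* promoter, so *quvH* is not transcribed.
→ *quvH* is OFF.
0 of the 5 genes are transcribed.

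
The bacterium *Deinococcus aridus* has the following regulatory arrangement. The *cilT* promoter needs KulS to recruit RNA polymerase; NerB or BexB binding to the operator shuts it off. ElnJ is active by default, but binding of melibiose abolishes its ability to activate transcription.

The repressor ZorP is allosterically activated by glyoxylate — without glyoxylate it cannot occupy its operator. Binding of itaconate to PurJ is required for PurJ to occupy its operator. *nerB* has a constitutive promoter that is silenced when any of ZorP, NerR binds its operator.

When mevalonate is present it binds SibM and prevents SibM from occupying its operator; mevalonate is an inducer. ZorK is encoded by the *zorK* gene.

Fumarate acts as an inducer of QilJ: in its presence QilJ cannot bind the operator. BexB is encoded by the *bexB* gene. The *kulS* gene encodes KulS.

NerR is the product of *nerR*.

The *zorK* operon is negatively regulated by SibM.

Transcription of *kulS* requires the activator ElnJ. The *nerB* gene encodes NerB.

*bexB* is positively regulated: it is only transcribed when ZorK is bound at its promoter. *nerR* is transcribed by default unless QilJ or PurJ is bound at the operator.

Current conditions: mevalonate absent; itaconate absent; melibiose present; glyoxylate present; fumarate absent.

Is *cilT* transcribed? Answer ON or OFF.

Glyoxylate is present, so ZorP is active.
Fumarate is absent, so QilJ is active.
Itaconate is absent, so PurJ is inactive.
With repressor QilJ bound, *nerR* is not transcribed.
So NerR is not produced.
With repressor ZorP bound, *nerB* is not transcribed.
So NerB is not produced.
Melibiose is present, so ElnJ is inactive.
Required activator ElnJ is absent, so *kulS* is not transcribed.
So KulS is not produced.
Mevalonate is absent, so SibM is active.
With repressor SibM bound, *zorK* is not transcribed.
So ZorK is not produced.
Required activator ZorK is absent, so *bexB* is not transcribed.
So BexB is not produced.
Required activator KulS is absent, so *cilT* is not transcribed.

OFF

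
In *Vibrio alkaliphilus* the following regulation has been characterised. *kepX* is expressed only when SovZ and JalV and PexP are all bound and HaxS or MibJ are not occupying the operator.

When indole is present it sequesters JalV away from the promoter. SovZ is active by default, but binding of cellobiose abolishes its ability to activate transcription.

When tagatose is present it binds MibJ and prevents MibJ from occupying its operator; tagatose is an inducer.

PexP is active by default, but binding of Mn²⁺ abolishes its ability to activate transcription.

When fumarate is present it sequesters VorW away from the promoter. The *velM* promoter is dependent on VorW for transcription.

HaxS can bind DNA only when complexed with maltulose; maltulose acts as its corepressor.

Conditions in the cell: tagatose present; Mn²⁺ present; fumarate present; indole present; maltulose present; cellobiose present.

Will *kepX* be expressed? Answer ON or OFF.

Maltulose is present, so HaxS is active.
Cellobiose is present, so SovZ is inactive.
Indole is present, so JalV is inactive.
Mn²⁺ is present, so PexP is inactive.
Tagatose is present, so MibJ is inactive.
With repressor HaxS bound, *kepX* is not transcribed.

OFF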